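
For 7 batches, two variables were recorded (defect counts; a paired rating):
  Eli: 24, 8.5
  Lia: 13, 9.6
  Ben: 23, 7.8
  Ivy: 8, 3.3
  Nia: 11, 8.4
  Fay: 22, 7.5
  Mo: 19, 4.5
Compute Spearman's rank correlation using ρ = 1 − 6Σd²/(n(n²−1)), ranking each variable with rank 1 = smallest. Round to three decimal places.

0.321

Ranks of variable 1: 7, 3, 6, 1, 2, 5, 4
Ranks of variable 2: 6, 7, 4, 1, 5, 3, 2
d = r₁ − r₂: 1, -4, 2, 0, -3, 2, 2
d²: 1, 16, 4, 0, 9, 4, 4; Σd² = 38
ρ = 1 − 6·38/(7·48) = 1 − 228/336 = 0.321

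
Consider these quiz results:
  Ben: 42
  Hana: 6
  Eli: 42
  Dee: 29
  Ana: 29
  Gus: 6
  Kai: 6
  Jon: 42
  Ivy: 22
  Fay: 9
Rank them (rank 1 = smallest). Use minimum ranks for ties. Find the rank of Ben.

8

Sorted (ascending): 6, 6, 6, 9, 22, 29, 29, 42, 42, 42
The 3 values of 6 occupy positions 1–3 → each gets rank 1.
The 2 values of 29 occupy positions 6–7 → each gets rank 6.
The 3 values of 42 occupy positions 8–10 → each gets rank 8.
Ben has value 42 → rank 8.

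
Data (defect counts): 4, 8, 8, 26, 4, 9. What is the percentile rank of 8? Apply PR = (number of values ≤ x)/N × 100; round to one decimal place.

66.7

N = 6.
Strictly below 8: 2. Equal to 8: 2.
PR = 4/6 × 100 = 66.7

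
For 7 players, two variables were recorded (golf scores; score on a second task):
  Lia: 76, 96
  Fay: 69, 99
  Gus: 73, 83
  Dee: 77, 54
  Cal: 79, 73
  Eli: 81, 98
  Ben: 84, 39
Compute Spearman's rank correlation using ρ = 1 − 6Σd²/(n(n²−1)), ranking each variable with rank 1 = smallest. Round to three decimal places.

Ranks of variable 1: 3, 1, 2, 4, 5, 6, 7
Ranks of variable 2: 5, 7, 4, 2, 3, 6, 1
d = r₁ − r₂: -2, -6, -2, 2, 2, 0, 6
d²: 4, 36, 4, 4, 4, 0, 36; Σd² = 88
ρ = 1 − 6·88/(7·48) = 1 − 528/336 = -0.571

-0.571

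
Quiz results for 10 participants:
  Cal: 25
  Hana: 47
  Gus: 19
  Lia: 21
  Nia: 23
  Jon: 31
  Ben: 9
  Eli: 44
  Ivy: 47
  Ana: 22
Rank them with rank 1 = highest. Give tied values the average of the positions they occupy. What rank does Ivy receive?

1.5

Sorted (descending): 47, 47, 44, 31, 25, 23, 22, 21, 19, 9
The 2 values of 47 occupy positions 1–2 → average rank (1+2)/2 = 1.5.
Ivy has value 47 → rank 1.5.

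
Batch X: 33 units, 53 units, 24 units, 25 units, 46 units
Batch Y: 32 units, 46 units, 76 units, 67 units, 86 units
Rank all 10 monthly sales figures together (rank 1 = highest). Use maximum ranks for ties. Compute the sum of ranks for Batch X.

Sorted (descending): 86, 76, 67, 53, 46, 46, 33, 32, 25, 24
The 2 values of 46 occupy positions 5–6 → each gets rank 6.
Batch X values → pooled ranks: 33→7, 53→4, 24→10, 25→9, 46→6
Rank sum = 7 + 4 + 10 + 9 + 6 = 36

36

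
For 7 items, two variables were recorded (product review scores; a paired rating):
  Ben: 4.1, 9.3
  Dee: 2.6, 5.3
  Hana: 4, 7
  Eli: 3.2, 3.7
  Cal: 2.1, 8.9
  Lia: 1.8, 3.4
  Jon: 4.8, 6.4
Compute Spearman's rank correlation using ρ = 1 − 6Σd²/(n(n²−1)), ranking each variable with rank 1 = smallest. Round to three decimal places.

Ranks of variable 1: 6, 3, 5, 4, 2, 1, 7
Ranks of variable 2: 7, 3, 5, 2, 6, 1, 4
d = r₁ − r₂: -1, 0, 0, 2, -4, 0, 3
d²: 1, 0, 0, 4, 16, 0, 9; Σd² = 30
ρ = 1 − 6·30/(7·48) = 1 − 180/336 = 0.464

0.464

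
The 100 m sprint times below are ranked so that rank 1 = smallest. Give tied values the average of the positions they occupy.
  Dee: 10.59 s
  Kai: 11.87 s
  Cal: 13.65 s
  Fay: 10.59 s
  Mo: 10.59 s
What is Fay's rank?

Sorted (ascending): 10.59, 10.59, 10.59, 11.87, 13.65
The 3 values of 10.59 occupy positions 1–3 → average rank 2.
Fay has value 10.59 s → rank 2.

2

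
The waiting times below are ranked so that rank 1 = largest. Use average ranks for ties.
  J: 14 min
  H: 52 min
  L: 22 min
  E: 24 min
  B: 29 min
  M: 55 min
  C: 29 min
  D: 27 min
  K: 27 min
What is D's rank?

5.5

Sorted (descending): 55, 52, 29, 29, 27, 27, 24, 22, 14
The 2 values of 29 occupy positions 3–4 → average rank (3+4)/2 = 3.5.
The 2 values of 27 occupy positions 5–6 → average rank (5+6)/2 = 5.5.
D has value 27 min → rank 5.5.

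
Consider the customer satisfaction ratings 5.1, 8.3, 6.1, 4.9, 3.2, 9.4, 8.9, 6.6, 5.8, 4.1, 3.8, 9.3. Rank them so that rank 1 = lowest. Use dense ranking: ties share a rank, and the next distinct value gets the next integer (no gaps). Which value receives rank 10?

8.9

Sorted (ascending): 3.2, 3.8, 4.1, 4.9, 5.1, 5.8, 6.1, 6.6, 8.3, 8.9, 9.3, 9.4
No ties — each value takes its position as its rank.
Rank 10 → value 8.9.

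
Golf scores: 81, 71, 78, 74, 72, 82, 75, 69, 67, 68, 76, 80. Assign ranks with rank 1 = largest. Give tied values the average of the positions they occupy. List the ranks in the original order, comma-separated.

2, 9, 4, 7, 8, 1, 6, 10, 12, 11, 5, 3

Sorted (descending): 82, 81, 80, 78, 76, 75, 74, 72, 71, 69, 68, 67
No ties — each value takes its position as its rank.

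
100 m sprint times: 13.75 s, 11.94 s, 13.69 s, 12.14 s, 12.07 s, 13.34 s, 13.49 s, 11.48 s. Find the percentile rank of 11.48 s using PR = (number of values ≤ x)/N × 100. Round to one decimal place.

N = 8.
Strictly below 11.48: 0. Equal to 11.48: 1.
PR = 1/8 × 100 = 12.5

12.5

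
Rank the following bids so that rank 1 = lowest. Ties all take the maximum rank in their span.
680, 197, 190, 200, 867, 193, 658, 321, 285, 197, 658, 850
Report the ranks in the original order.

10, 4, 1, 5, 12, 2, 9, 7, 6, 4, 9, 11

Sorted (ascending): 190, 193, 197, 197, 200, 285, 321, 658, 658, 680, 850, 867
The 2 values of 197 occupy positions 3–4 → each gets rank 4.
The 2 values of 658 occupy positions 8–9 → each gets rank 9.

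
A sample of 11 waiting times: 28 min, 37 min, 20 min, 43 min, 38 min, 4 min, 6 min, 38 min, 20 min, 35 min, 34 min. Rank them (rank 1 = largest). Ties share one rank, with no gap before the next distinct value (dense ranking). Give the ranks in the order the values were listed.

Sorted (descending): 43, 38, 38, 37, 35, 34, 28, 20, 20, 6, 4
The 2 values of 38 share dense rank 2.
The 2 values of 20 share dense rank 7.
Remaining distinct values take the next consecutive integers.

6, 3, 7, 1, 2, 9, 8, 2, 7, 4, 5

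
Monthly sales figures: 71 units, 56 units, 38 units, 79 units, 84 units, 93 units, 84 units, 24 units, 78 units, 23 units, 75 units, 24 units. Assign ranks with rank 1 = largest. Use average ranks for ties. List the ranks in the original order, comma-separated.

Sorted (descending): 93, 84, 84, 79, 78, 75, 71, 56, 38, 24, 24, 23
The 2 values of 84 occupy positions 2–3 → average rank (2+3)/2 = 2.5.
The 2 values of 24 occupy positions 10–11 → average rank (10+11)/2 = 10.5.

7, 8, 9, 4, 2.5, 1, 2.5, 10.5, 5, 12, 6, 10.5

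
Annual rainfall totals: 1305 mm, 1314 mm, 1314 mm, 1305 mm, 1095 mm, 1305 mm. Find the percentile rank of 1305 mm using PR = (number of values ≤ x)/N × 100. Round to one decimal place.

66.7

N = 6.
Strictly below 1305: 1. Equal to 1305: 3.
PR = 4/6 × 100 = 66.7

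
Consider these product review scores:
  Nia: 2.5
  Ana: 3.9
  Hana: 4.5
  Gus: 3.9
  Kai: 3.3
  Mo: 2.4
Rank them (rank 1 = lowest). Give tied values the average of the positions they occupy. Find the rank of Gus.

Sorted (ascending): 2.4, 2.5, 3.3, 3.9, 3.9, 4.5
The 2 values of 3.9 occupy positions 4–5 → average rank (4+5)/2 = 4.5.
Gus has value 3.9 → rank 4.5.

4.5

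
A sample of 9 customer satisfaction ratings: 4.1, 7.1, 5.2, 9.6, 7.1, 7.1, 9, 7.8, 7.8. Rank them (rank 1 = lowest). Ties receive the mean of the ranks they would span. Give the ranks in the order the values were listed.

Sorted (ascending): 4.1, 5.2, 7.1, 7.1, 7.1, 7.8, 7.8, 9, 9.6
The 3 values of 7.1 occupy positions 3–5 → average rank 4.
The 2 values of 7.8 occupy positions 6–7 → average rank (6+7)/2 = 6.5.

1, 4, 2, 9, 4, 4, 8, 6.5, 6.5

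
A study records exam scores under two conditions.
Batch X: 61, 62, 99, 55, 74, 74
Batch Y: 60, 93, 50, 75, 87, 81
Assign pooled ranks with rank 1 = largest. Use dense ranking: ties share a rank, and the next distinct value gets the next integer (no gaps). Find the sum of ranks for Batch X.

Sorted (descending): 99, 93, 87, 81, 75, 74, 74, 62, 61, 60, 55, 50
The 2 values of 74 share dense rank 6.
Remaining distinct values take the next consecutive integers.
Batch X values → pooled ranks: 61→8, 62→7, 99→1, 55→10, 74→6, 74→6
Rank sum = 8 + 7 + 1 + 10 + 6 + 6 = 38

38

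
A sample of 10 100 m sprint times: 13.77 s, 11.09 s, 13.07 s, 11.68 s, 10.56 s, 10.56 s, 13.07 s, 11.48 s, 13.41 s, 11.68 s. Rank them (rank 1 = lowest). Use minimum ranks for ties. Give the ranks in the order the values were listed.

10, 3, 7, 5, 1, 1, 7, 4, 9, 5

Sorted (ascending): 10.56, 10.56, 11.09, 11.48, 11.68, 11.68, 13.07, 13.07, 13.41, 13.77
The 2 values of 10.56 occupy positions 1–2 → each gets rank 1.
The 2 values of 11.68 occupy positions 5–6 → each gets rank 5.
The 2 values of 13.07 occupy positions 7–8 → each gets rank 7.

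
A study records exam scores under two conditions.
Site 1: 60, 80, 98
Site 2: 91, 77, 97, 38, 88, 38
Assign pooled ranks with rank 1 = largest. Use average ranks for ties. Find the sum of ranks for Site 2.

32

Sorted (descending): 98, 97, 91, 88, 80, 77, 60, 38, 38
The 2 values of 38 occupy positions 8–9 → average rank (8+9)/2 = 8.5.
Site 2 values → pooled ranks: 91→3, 77→6, 97→2, 38→8.5, 88→4, 38→8.5
Rank sum = 3 + 6 + 2 + 8.5 + 4 + 8.5 = 32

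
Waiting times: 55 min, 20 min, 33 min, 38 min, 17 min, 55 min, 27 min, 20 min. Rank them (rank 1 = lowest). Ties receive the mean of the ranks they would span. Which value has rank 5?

Sorted (ascending): 17, 20, 20, 27, 33, 38, 55, 55
The 2 values of 20 occupy positions 2–3 → average rank (2+3)/2 = 2.5.
The 2 values of 55 occupy positions 7–8 → average rank (7+8)/2 = 7.5.
Rank 5 → value 33.

33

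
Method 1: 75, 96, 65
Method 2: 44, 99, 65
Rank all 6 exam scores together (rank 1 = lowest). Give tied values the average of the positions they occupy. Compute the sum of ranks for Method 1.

Sorted (ascending): 44, 65, 65, 75, 96, 99
The 2 values of 65 occupy positions 2–3 → average rank (2+3)/2 = 2.5.
Method 1 values → pooled ranks: 75→4, 96→5, 65→2.5
Rank sum = 4 + 5 + 2.5 = 11.5

11.5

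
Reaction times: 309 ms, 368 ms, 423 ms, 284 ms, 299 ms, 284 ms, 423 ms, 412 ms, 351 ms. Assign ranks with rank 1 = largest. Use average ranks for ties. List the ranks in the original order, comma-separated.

6, 4, 1.5, 8.5, 7, 8.5, 1.5, 3, 5

Sorted (descending): 423, 423, 412, 368, 351, 309, 299, 284, 284
The 2 values of 423 occupy positions 1–2 → average rank (1+2)/2 = 1.5.
The 2 values of 284 occupy positions 8–9 → average rank (8+9)/2 = 8.5.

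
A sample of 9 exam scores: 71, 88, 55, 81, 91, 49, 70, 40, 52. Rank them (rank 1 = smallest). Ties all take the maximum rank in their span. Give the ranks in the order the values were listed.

Sorted (ascending): 40, 49, 52, 55, 70, 71, 81, 88, 91
No ties — each value takes its position as its rank.

6, 8, 4, 7, 9, 2, 5, 1, 3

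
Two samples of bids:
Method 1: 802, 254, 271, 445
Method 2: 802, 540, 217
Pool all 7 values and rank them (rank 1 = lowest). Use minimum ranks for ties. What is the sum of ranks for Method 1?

15

Sorted (ascending): 217, 254, 271, 445, 540, 802, 802
The 2 values of 802 occupy positions 6–7 → each gets rank 6.
Method 1 values → pooled ranks: 802→6, 254→2, 271→3, 445→4
Rank sum = 6 + 2 + 3 + 4 = 15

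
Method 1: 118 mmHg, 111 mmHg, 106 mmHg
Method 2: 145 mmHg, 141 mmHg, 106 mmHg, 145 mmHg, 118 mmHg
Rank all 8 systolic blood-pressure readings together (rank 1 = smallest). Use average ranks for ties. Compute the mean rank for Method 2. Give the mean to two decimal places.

5.40

Sorted (ascending): 106, 106, 111, 118, 118, 141, 145, 145
The 2 values of 106 occupy positions 1–2 → average rank (1+2)/2 = 1.5.
The 2 values of 118 occupy positions 4–5 → average rank (4+5)/2 = 4.5.
The 2 values of 145 occupy positions 7–8 → average rank (7+8)/2 = 7.5.
Method 2 values → pooled ranks: 145→7.5, 141→6, 106→1.5, 145→7.5, 118→4.5
Mean rank = (7.5 + 6 + 1.5 + 7.5 + 4.5) / 5 = 5.40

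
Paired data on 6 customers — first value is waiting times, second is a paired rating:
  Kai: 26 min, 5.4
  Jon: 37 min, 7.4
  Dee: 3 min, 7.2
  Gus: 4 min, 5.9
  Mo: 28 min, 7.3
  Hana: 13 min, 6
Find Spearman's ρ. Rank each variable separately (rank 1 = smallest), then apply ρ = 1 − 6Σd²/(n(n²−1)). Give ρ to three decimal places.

0.486

Ranks of variable 1: 4, 6, 1, 2, 5, 3
Ranks of variable 2: 1, 6, 4, 2, 5, 3
d = r₁ − r₂: 3, 0, -3, 0, 0, 0
d²: 9, 0, 9, 0, 0, 0; Σd² = 18
ρ = 1 − 6·18/(6·35) = 1 − 108/210 = 0.486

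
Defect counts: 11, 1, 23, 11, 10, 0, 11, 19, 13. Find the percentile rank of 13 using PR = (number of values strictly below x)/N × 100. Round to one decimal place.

N = 9.
Strictly below 13: 6. Equal to 13: 1.
PR = 6/9 × 100 = 66.7

66.7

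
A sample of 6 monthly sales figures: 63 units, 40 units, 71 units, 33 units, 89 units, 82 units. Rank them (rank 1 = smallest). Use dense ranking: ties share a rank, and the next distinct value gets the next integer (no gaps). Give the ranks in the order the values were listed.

3, 2, 4, 1, 6, 5

Sorted (ascending): 33, 40, 63, 71, 82, 89
No ties — each value takes its position as its rank.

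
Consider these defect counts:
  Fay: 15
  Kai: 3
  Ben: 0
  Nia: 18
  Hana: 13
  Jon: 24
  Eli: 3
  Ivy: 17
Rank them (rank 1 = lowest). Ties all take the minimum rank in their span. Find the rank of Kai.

Sorted (ascending): 0, 3, 3, 13, 15, 17, 18, 24
The 2 values of 3 occupy positions 2–3 → each gets rank 2.
Kai has value 3 → rank 2.

2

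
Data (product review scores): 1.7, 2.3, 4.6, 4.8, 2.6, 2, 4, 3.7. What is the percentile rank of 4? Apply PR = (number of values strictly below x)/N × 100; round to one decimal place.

62.5

N = 8.
Strictly below 4: 5. Equal to 4: 1.
PR = 5/8 × 100 = 62.5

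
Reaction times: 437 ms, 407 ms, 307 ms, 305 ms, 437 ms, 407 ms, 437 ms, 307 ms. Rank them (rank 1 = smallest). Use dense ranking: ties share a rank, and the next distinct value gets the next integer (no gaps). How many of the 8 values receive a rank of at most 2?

3

Sorted (ascending): 305, 307, 307, 407, 407, 437, 437, 437
The 2 values of 307 share dense rank 2.
The 2 values of 407 share dense rank 3.
The 3 values of 437 share dense rank 4.
Remaining distinct values take the next consecutive integers.
Ranks ≤ 2: {1, 2, 2} → 3 values.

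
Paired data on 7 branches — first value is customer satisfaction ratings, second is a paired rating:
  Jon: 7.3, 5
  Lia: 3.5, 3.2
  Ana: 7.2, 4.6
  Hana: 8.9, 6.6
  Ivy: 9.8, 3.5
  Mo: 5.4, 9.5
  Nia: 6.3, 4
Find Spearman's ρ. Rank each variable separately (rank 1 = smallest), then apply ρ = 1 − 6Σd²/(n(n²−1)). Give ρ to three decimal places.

0.107

Ranks of variable 1: 5, 1, 4, 6, 7, 2, 3
Ranks of variable 2: 5, 1, 4, 6, 2, 7, 3
d = r₁ − r₂: 0, 0, 0, 0, 5, -5, 0
d²: 0, 0, 0, 0, 25, 25, 0; Σd² = 50
ρ = 1 − 6·50/(7·48) = 1 − 300/336 = 0.107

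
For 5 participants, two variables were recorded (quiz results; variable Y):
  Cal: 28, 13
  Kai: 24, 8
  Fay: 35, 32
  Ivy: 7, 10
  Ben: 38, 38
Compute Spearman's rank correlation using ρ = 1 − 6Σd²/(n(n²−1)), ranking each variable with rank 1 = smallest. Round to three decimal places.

Ranks of variable 1: 3, 2, 4, 1, 5
Ranks of variable 2: 3, 1, 4, 2, 5
d = r₁ − r₂: 0, 1, 0, -1, 0
d²: 0, 1, 0, 1, 0; Σd² = 2
ρ = 1 − 6·2/(5·24) = 1 − 12/120 = 0.900

0.900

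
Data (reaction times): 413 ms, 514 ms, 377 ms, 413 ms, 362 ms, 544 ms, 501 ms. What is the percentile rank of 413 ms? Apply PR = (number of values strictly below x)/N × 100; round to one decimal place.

N = 7.
Strictly below 413: 2. Equal to 413: 2.
PR = 2/7 × 100 = 28.6

28.6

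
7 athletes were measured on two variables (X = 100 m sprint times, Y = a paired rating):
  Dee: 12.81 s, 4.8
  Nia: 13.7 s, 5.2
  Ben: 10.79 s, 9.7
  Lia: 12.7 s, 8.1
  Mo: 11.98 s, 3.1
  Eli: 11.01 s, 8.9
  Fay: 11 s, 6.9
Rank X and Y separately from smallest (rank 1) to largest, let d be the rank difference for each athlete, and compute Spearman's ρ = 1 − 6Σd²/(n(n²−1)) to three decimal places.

Ranks of variable 1: 6, 7, 1, 5, 4, 3, 2
Ranks of variable 2: 2, 3, 7, 5, 1, 6, 4
d = r₁ − r₂: 4, 4, -6, 0, 3, -3, -2
d²: 16, 16, 36, 0, 9, 9, 4; Σd² = 90
ρ = 1 − 6·90/(7·48) = 1 − 540/336 = -0.607

-0.607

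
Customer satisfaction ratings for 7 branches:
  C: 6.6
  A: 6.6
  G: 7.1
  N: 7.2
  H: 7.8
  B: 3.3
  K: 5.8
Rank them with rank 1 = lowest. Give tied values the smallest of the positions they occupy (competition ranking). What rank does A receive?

3

Sorted (ascending): 3.3, 5.8, 6.6, 6.6, 7.1, 7.2, 7.8
The 2 values of 6.6 occupy positions 3–4 → each gets rank 3.
A has value 6.6 → rank 3.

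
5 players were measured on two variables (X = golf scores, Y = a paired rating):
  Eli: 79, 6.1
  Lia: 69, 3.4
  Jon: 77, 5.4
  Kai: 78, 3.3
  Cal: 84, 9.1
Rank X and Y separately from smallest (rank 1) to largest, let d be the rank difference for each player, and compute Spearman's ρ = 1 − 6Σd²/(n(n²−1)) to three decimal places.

0.700

Ranks of variable 1: 4, 1, 2, 3, 5
Ranks of variable 2: 4, 2, 3, 1, 5
d = r₁ − r₂: 0, -1, -1, 2, 0
d²: 0, 1, 1, 4, 0; Σd² = 6
ρ = 1 − 6·6/(5·24) = 1 − 36/120 = 0.700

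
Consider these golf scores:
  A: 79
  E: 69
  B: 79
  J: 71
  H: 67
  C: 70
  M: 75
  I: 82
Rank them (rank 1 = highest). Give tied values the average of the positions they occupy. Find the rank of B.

Sorted (descending): 82, 79, 79, 75, 71, 70, 69, 67
The 2 values of 79 occupy positions 2–3 → average rank (2+3)/2 = 2.5.
B has value 79 → rank 2.5.

2.5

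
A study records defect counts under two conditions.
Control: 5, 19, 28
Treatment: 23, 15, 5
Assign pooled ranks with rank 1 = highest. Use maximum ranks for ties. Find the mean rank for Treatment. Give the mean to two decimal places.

Sorted (descending): 28, 23, 19, 15, 5, 5
The 2 values of 5 occupy positions 5–6 → each gets rank 6.
Treatment values → pooled ranks: 23→2, 15→4, 5→6
Mean rank = (2 + 4 + 6) / 3 = 4.00

4.00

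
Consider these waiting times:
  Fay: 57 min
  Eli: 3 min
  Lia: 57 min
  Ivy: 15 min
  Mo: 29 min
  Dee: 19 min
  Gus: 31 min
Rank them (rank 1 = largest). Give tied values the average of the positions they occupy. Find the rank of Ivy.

Sorted (descending): 57, 57, 31, 29, 19, 15, 3
The 2 values of 57 occupy positions 1–2 → average rank (1+2)/2 = 1.5.
Ivy has value 15 min → rank 6.

6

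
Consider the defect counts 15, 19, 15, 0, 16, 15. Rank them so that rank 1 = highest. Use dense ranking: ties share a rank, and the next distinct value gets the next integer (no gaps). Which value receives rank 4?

0

Sorted (descending): 19, 16, 15, 15, 15, 0
The 3 values of 15 share dense rank 3.
Remaining distinct values take the next consecutive integers.
Rank 4 → value 0.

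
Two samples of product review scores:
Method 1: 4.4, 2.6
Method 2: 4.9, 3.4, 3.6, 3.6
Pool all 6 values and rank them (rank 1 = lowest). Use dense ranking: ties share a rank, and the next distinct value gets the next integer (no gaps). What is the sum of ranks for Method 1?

5

Sorted (ascending): 2.6, 3.4, 3.6, 3.6, 4.4, 4.9
The 2 values of 3.6 share dense rank 3.
Remaining distinct values take the next consecutive integers.
Method 1 values → pooled ranks: 4.4→4, 2.6→1
Rank sum = 4 + 1 = 5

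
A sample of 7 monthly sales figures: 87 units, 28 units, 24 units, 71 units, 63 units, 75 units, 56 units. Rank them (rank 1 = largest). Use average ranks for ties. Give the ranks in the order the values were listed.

Sorted (descending): 87, 75, 71, 63, 56, 28, 24
No ties — each value takes its position as its rank.

1, 6, 7, 3, 4, 2, 5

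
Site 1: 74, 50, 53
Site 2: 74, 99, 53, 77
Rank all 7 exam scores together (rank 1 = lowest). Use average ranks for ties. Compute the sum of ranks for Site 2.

Sorted (ascending): 50, 53, 53, 74, 74, 77, 99
The 2 values of 53 occupy positions 2–3 → average rank (2+3)/2 = 2.5.
The 2 values of 74 occupy positions 4–5 → average rank (4+5)/2 = 4.5.
Site 2 values → pooled ranks: 74→4.5, 99→7, 53→2.5, 77→6
Rank sum = 4.5 + 7 + 2.5 + 6 = 20

20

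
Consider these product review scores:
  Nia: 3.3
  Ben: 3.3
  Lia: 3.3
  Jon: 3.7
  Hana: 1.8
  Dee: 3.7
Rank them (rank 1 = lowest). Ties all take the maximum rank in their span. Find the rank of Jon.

Sorted (ascending): 1.8, 3.3, 3.3, 3.3, 3.7, 3.7
The 3 values of 3.3 occupy positions 2–4 → each gets rank 4.
The 2 values of 3.7 occupy positions 5–6 → each gets rank 6.
Jon has value 3.7 → rank 6.

6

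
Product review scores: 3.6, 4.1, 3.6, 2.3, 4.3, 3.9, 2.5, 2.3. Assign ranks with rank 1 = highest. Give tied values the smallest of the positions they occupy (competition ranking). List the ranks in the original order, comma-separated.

4, 2, 4, 7, 1, 3, 6, 7

Sorted (descending): 4.3, 4.1, 3.9, 3.6, 3.6, 2.5, 2.3, 2.3
The 2 values of 3.6 occupy positions 4–5 → each gets rank 4.
The 2 values of 2.3 occupy positions 7–8 → each gets rank 7.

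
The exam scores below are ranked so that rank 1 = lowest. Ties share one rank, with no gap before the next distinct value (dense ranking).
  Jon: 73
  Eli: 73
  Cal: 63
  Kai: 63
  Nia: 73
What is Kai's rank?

Sorted (ascending): 63, 63, 73, 73, 73
The 2 values of 63 share dense rank 1.
The 3 values of 73 share dense rank 2.
Kai has value 63 → rank 1.

1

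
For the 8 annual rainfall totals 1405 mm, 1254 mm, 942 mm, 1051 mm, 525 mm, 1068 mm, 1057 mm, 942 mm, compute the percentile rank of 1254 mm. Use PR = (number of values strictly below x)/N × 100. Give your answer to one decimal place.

N = 8.
Strictly below 1254: 6. Equal to 1254: 1.
PR = 6/8 × 100 = 75.0

75.0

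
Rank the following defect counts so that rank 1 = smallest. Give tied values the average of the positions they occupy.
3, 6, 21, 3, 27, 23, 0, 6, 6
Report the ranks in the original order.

2.5, 5, 7, 2.5, 9, 8, 1, 5, 5

Sorted (ascending): 0, 3, 3, 6, 6, 6, 21, 23, 27
The 2 values of 3 occupy positions 2–3 → average rank (2+3)/2 = 2.5.
The 3 values of 6 occupy positions 4–6 → average rank 5.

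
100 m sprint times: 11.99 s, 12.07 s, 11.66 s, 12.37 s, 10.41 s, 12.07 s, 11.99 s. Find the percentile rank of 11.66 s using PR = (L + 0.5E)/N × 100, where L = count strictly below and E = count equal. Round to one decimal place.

N = 7.
Strictly below 11.66: 1. Equal to 11.66: 1.
PR = (1 + 0.5·1)/7 × 100 = 21.4

21.4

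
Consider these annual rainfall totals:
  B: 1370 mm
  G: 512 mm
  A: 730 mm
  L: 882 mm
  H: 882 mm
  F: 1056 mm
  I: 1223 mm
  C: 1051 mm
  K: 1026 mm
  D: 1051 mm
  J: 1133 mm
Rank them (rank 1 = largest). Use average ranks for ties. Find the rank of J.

3

Sorted (descending): 1370, 1223, 1133, 1056, 1051, 1051, 1026, 882, 882, 730, 512
The 2 values of 1051 occupy positions 5–6 → average rank (5+6)/2 = 5.5.
The 2 values of 882 occupy positions 8–9 → average rank (8+9)/2 = 8.5.
J has value 1133 mm → rank 3.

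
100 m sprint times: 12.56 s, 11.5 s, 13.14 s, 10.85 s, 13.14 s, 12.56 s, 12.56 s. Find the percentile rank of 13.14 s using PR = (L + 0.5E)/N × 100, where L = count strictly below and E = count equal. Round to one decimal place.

N = 7.
Strictly below 13.14: 5. Equal to 13.14: 2.
PR = (5 + 0.5·2)/7 × 100 = 85.7

85.7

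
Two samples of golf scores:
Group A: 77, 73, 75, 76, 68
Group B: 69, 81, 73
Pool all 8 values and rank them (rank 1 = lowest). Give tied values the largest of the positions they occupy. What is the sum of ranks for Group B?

Sorted (ascending): 68, 69, 73, 73, 75, 76, 77, 81
The 2 values of 73 occupy positions 3–4 → each gets rank 4.
Group B values → pooled ranks: 69→2, 81→8, 73→4
Rank sum = 2 + 8 + 4 = 14

14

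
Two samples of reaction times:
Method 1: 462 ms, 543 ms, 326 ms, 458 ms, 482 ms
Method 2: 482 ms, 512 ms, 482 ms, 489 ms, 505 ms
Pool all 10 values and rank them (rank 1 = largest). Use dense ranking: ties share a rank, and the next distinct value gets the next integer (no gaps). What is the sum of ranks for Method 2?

19

Sorted (descending): 543, 512, 505, 489, 482, 482, 482, 462, 458, 326
The 3 values of 482 share dense rank 5.
Remaining distinct values take the next consecutive integers.
Method 2 values → pooled ranks: 482→5, 512→2, 482→5, 489→4, 505→3
Rank sum = 5 + 2 + 5 + 4 + 3 = 19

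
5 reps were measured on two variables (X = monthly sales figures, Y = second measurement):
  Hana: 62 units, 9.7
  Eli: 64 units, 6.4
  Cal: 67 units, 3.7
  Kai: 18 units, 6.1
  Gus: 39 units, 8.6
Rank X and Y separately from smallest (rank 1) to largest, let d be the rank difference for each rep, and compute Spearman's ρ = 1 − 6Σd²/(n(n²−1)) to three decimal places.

-0.300

Ranks of variable 1: 3, 4, 5, 1, 2
Ranks of variable 2: 5, 3, 1, 2, 4
d = r₁ − r₂: -2, 1, 4, -1, -2
d²: 4, 1, 16, 1, 4; Σd² = 26
ρ = 1 − 6·26/(5·24) = 1 − 156/120 = -0.300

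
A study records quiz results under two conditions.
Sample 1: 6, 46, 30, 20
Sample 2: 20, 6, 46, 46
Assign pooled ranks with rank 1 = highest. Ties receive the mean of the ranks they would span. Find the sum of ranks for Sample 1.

19

Sorted (descending): 46, 46, 46, 30, 20, 20, 6, 6
The 3 values of 46 occupy positions 1–3 → average rank 2.
The 2 values of 20 occupy positions 5–6 → average rank (5+6)/2 = 5.5.
The 2 values of 6 occupy positions 7–8 → average rank (7+8)/2 = 7.5.
Sample 1 values → pooled ranks: 6→7.5, 46→2, 30→4, 20→5.5
Rank sum = 7.5 + 2 + 4 + 5.5 = 19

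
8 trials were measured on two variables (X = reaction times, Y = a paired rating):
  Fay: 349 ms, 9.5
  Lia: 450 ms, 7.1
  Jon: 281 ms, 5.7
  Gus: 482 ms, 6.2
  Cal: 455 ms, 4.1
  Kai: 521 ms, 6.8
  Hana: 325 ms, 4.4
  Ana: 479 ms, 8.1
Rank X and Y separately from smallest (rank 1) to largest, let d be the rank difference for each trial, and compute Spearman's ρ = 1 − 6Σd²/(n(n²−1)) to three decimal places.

Ranks of variable 1: 3, 4, 1, 7, 5, 8, 2, 6
Ranks of variable 2: 8, 6, 3, 4, 1, 5, 2, 7
d = r₁ − r₂: -5, -2, -2, 3, 4, 3, 0, -1
d²: 25, 4, 4, 9, 16, 9, 0, 1; Σd² = 68
ρ = 1 − 6·68/(8·63) = 1 − 408/504 = 0.190

0.190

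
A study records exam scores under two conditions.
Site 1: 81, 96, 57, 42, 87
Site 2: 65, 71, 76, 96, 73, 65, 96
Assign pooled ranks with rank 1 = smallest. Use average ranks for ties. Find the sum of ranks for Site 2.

47

Sorted (ascending): 42, 57, 65, 65, 71, 73, 76, 81, 87, 96, 96, 96
The 2 values of 65 occupy positions 3–4 → average rank (3+4)/2 = 3.5.
The 3 values of 96 occupy positions 10–12 → average rank 11.
Site 2 values → pooled ranks: 65→3.5, 71→5, 76→7, 96→11, 73→6, 65→3.5, 96→11
Rank sum = 3.5 + 5 + 7 + 11 + 6 + 3.5 + 11 = 47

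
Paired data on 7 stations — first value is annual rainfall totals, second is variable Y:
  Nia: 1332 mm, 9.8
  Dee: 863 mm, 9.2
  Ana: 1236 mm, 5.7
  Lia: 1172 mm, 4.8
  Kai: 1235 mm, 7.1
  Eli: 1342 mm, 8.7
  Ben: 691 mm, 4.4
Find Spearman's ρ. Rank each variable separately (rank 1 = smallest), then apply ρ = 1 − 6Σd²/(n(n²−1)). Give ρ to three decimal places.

Ranks of variable 1: 6, 2, 5, 3, 4, 7, 1
Ranks of variable 2: 7, 6, 3, 2, 4, 5, 1
d = r₁ − r₂: -1, -4, 2, 1, 0, 2, 0
d²: 1, 16, 4, 1, 0, 4, 0; Σd² = 26
ρ = 1 − 6·26/(7·48) = 1 − 156/336 = 0.536

0.536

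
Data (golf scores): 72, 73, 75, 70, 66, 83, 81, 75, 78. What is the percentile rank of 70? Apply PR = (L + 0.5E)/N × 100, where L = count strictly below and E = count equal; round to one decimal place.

16.7

N = 9.
Strictly below 70: 1. Equal to 70: 1.
PR = (1 + 0.5·1)/9 × 100 = 16.7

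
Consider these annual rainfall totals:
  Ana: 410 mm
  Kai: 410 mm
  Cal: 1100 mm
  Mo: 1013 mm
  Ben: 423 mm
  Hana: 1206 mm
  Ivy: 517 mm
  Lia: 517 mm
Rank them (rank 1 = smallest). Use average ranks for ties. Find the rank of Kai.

Sorted (ascending): 410, 410, 423, 517, 517, 1013, 1100, 1206
The 2 values of 410 occupy positions 1–2 → average rank (1+2)/2 = 1.5.
The 2 values of 517 occupy positions 4–5 → average rank (4+5)/2 = 4.5.
Kai has value 410 mm → rank 1.5.

1.5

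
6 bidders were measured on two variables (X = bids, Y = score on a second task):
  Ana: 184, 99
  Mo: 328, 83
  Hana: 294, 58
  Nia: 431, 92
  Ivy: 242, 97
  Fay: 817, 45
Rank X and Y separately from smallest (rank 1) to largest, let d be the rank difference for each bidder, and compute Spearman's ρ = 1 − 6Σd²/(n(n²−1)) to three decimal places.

-0.771

Ranks of variable 1: 1, 4, 3, 5, 2, 6
Ranks of variable 2: 6, 3, 2, 4, 5, 1
d = r₁ − r₂: -5, 1, 1, 1, -3, 5
d²: 25, 1, 1, 1, 9, 25; Σd² = 62
ρ = 1 − 6·62/(6·35) = 1 − 372/210 = -0.771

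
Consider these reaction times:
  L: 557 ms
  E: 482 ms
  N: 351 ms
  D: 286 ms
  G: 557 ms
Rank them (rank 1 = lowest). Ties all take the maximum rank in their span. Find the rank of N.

2

Sorted (ascending): 286, 351, 482, 557, 557
The 2 values of 557 occupy positions 4–5 → each gets rank 5.
N has value 351 ms → rank 2.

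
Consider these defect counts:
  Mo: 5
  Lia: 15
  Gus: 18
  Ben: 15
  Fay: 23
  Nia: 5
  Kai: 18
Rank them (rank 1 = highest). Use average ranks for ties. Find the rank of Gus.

Sorted (descending): 23, 18, 18, 15, 15, 5, 5
The 2 values of 18 occupy positions 2–3 → average rank (2+3)/2 = 2.5.
The 2 values of 15 occupy positions 4–5 → average rank (4+5)/2 = 4.5.
The 2 values of 5 occupy positions 6–7 → average rank (6+7)/2 = 6.5.
Gus has value 18 → rank 2.5.

2.5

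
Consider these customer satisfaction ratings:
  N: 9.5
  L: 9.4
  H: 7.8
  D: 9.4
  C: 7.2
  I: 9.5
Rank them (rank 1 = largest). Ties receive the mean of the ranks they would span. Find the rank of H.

5

Sorted (descending): 9.5, 9.5, 9.4, 9.4, 7.8, 7.2
The 2 values of 9.5 occupy positions 1–2 → average rank (1+2)/2 = 1.5.
The 2 values of 9.4 occupy positions 3–4 → average rank (3+4)/2 = 3.5.
H has value 7.8 → rank 5.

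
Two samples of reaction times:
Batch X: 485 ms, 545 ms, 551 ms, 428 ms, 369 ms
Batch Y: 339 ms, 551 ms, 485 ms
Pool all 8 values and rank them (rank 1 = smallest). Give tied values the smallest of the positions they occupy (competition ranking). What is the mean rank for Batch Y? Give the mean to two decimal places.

Sorted (ascending): 339, 369, 428, 485, 485, 545, 551, 551
The 2 values of 485 occupy positions 4–5 → each gets rank 4.
The 2 values of 551 occupy positions 7–8 → each gets rank 7.
Batch Y values → pooled ranks: 339→1, 551→7, 485→4
Mean rank = (1 + 7 + 4) / 3 = 4.00

4.00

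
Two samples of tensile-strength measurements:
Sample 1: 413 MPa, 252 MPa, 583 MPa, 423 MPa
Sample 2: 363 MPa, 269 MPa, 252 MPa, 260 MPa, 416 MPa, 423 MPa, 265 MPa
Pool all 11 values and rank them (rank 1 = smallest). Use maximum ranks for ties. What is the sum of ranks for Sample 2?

38

Sorted (ascending): 252, 252, 260, 265, 269, 363, 413, 416, 423, 423, 583
The 2 values of 252 occupy positions 1–2 → each gets rank 2.
The 2 values of 423 occupy positions 9–10 → each gets rank 10.
Sample 2 values → pooled ranks: 363→6, 269→5, 252→2, 260→3, 416→8, 423→10, 265→4
Rank sum = 6 + 5 + 2 + 3 + 8 + 10 + 4 = 38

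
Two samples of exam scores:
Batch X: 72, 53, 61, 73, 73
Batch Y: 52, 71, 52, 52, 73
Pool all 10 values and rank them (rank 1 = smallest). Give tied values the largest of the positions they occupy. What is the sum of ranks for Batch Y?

25

Sorted (ascending): 52, 52, 52, 53, 61, 71, 72, 73, 73, 73
The 3 values of 52 occupy positions 1–3 → each gets rank 3.
The 3 values of 73 occupy positions 8–10 → each gets rank 10.
Batch Y values → pooled ranks: 52→3, 71→6, 52→3, 52→3, 73→10
Rank sum = 3 + 6 + 3 + 3 + 10 = 25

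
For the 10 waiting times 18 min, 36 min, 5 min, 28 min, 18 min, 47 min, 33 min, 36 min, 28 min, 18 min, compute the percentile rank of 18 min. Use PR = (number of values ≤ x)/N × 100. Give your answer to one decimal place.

N = 10.
Strictly below 18: 1. Equal to 18: 3.
PR = 4/10 × 100 = 40.0

40.0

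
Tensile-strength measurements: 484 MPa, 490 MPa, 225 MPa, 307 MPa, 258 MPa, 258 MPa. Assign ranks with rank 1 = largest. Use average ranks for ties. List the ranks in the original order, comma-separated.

2, 1, 6, 3, 4.5, 4.5

Sorted (descending): 490, 484, 307, 258, 258, 225
The 2 values of 258 occupy positions 4–5 → average rank (4+5)/2 = 4.5.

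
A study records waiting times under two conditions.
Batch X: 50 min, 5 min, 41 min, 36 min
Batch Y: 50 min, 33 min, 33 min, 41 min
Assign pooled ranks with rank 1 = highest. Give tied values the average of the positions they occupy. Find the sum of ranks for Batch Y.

Sorted (descending): 50, 50, 41, 41, 36, 33, 33, 5
The 2 values of 50 occupy positions 1–2 → average rank (1+2)/2 = 1.5.
The 2 values of 41 occupy positions 3–4 → average rank (3+4)/2 = 3.5.
The 2 values of 33 occupy positions 6–7 → average rank (6+7)/2 = 6.5.
Batch Y values → pooled ranks: 50→1.5, 33→6.5, 33→6.5, 41→3.5
Rank sum = 1.5 + 6.5 + 6.5 + 3.5 = 18

18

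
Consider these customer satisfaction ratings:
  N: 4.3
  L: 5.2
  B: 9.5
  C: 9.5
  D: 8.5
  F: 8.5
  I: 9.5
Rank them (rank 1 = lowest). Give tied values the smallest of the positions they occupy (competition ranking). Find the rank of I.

Sorted (ascending): 4.3, 5.2, 8.5, 8.5, 9.5, 9.5, 9.5
The 2 values of 8.5 occupy positions 3–4 → each gets rank 3.
The 3 values of 9.5 occupy positions 5–7 → each gets rank 5.
I has value 9.5 → rank 5.

5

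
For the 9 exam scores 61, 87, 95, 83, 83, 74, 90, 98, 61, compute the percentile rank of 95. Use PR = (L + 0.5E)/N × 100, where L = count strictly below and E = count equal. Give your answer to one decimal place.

N = 9.
Strictly below 95: 7. Equal to 95: 1.
PR = (7 + 0.5·1)/9 × 100 = 83.3

83.3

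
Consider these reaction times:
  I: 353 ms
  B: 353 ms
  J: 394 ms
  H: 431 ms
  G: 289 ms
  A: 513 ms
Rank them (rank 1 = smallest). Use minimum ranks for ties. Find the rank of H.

Sorted (ascending): 289, 353, 353, 394, 431, 513
The 2 values of 353 occupy positions 2–3 → each gets rank 2.
H has value 431 ms → rank 5.

5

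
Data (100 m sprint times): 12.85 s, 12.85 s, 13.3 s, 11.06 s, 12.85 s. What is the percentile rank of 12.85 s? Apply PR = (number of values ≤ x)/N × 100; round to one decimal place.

80.0

N = 5.
Strictly below 12.85: 1. Equal to 12.85: 3.
PR = 4/5 × 100 = 80.0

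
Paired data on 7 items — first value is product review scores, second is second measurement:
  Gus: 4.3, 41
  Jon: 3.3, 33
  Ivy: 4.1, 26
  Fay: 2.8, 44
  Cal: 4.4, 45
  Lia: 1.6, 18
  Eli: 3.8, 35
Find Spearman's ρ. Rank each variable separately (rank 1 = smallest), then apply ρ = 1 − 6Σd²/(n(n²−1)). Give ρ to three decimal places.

0.536

Ranks of variable 1: 6, 3, 5, 2, 7, 1, 4
Ranks of variable 2: 5, 3, 2, 6, 7, 1, 4
d = r₁ − r₂: 1, 0, 3, -4, 0, 0, 0
d²: 1, 0, 9, 16, 0, 0, 0; Σd² = 26
ρ = 1 − 6·26/(7·48) = 1 − 156/336 = 0.536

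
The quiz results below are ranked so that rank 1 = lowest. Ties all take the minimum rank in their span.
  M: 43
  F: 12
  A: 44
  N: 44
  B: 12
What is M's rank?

Sorted (ascending): 12, 12, 43, 44, 44
The 2 values of 12 occupy positions 1–2 → each gets rank 1.
The 2 values of 44 occupy positions 4–5 → each gets rank 4.
M has value 43 → rank 3.

3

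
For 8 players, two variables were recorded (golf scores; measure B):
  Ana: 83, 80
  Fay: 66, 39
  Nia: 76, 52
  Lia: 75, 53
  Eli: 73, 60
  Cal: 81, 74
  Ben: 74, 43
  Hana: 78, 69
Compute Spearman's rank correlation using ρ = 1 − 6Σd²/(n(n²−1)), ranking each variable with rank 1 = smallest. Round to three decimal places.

Ranks of variable 1: 8, 1, 5, 4, 2, 7, 3, 6
Ranks of variable 2: 8, 1, 3, 4, 5, 7, 2, 6
d = r₁ − r₂: 0, 0, 2, 0, -3, 0, 1, 0
d²: 0, 0, 4, 0, 9, 0, 1, 0; Σd² = 14
ρ = 1 − 6·14/(8·63) = 1 − 84/504 = 0.833

0.833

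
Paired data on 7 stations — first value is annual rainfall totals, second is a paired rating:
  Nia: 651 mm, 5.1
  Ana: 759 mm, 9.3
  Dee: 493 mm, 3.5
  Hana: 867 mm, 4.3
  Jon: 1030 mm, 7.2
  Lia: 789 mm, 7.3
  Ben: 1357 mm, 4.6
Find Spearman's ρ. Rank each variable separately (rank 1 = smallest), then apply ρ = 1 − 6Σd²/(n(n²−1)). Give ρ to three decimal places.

0.107

Ranks of variable 1: 2, 3, 1, 5, 6, 4, 7
Ranks of variable 2: 4, 7, 1, 2, 5, 6, 3
d = r₁ − r₂: -2, -4, 0, 3, 1, -2, 4
d²: 4, 16, 0, 9, 1, 4, 16; Σd² = 50
ρ = 1 − 6·50/(7·48) = 1 − 300/336 = 0.107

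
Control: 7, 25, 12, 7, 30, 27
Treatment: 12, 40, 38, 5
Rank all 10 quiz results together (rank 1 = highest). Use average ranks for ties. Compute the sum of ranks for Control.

35.5

Sorted (descending): 40, 38, 30, 27, 25, 12, 12, 7, 7, 5
The 2 values of 12 occupy positions 6–7 → average rank (6+7)/2 = 6.5.
The 2 values of 7 occupy positions 8–9 → average rank (8+9)/2 = 8.5.
Control values → pooled ranks: 7→8.5, 25→5, 12→6.5, 7→8.5, 30→3, 27→4
Rank sum = 8.5 + 5 + 6.5 + 8.5 + 3 + 4 = 35.5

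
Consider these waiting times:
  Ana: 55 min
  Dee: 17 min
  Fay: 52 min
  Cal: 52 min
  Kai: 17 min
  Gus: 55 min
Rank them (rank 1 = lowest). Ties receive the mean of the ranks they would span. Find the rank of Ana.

5.5

Sorted (ascending): 17, 17, 52, 52, 55, 55
The 2 values of 17 occupy positions 1–2 → average rank (1+2)/2 = 1.5.
The 2 values of 52 occupy positions 3–4 → average rank (3+4)/2 = 3.5.
The 2 values of 55 occupy positions 5–6 → average rank (5+6)/2 = 5.5.
Ana has value 55 min → rank 5.5.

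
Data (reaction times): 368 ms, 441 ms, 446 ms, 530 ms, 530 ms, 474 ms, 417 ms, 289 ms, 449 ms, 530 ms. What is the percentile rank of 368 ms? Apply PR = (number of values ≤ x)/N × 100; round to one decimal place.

20.0

N = 10.
Strictly below 368: 1. Equal to 368: 1.
PR = 2/10 × 100 = 20.0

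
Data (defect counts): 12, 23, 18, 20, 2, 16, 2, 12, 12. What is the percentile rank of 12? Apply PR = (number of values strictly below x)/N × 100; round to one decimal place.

N = 9.
Strictly below 12: 2. Equal to 12: 3.
PR = 2/9 × 100 = 22.2

22.2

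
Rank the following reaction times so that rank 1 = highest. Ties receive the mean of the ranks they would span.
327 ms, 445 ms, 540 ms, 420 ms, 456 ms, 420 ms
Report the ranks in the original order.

Sorted (descending): 540, 456, 445, 420, 420, 327
The 2 values of 420 occupy positions 4–5 → average rank (4+5)/2 = 4.5.

6, 3, 1, 4.5, 2, 4.5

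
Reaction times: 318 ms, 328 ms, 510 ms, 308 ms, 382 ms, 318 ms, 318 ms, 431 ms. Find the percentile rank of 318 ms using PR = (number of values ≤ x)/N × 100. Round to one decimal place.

N = 8.
Strictly below 318: 1. Equal to 318: 3.
PR = 4/8 × 100 = 50.0

50.0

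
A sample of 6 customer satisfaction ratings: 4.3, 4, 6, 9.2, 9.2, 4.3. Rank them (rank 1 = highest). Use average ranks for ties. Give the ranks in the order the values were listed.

Sorted (descending): 9.2, 9.2, 6, 4.3, 4.3, 4
The 2 values of 9.2 occupy positions 1–2 → average rank (1+2)/2 = 1.5.
The 2 values of 4.3 occupy positions 4–5 → average rank (4+5)/2 = 4.5.

4.5, 6, 3, 1.5, 1.5, 4.5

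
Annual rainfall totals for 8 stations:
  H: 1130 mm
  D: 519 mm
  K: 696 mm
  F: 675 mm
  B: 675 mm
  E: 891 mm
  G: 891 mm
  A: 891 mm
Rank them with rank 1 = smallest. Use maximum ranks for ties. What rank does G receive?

7

Sorted (ascending): 519, 675, 675, 696, 891, 891, 891, 1130
The 2 values of 675 occupy positions 2–3 → each gets rank 3.
The 3 values of 891 occupy positions 5–7 → each gets rank 7.
G has value 891 mm → rank 7.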